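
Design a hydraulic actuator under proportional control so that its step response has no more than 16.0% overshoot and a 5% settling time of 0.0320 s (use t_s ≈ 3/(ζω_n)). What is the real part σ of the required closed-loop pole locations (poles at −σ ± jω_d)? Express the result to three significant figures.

The settling-time spec alone fixes σ = ζω_n = 3/t_s = 3/0.0320 = 93.8.
(Overshoot then fixes ζ = 0.504 and hence ω_d = σ·√(1−ζ²)/ζ = 161 rad/s.)

σ ≈ 93.8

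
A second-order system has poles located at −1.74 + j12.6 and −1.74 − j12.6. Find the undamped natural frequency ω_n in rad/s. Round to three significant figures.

The poles are at −σ ± jω_d with σ = 1.74 and ω_d = 12.6, so ω_n = √(σ²+ω_d²) = 12.7 rad/s and ζ = σ/ω_n = 0.137.

ω_n ≈ 12.7 rad/s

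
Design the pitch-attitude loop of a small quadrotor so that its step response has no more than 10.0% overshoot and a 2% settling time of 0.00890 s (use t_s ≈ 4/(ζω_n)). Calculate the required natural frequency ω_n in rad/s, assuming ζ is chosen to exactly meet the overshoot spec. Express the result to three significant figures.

ω_n ≈ 760 rad/s

Inverting the overshoot relation: ζ = |ln 0.100|/√(π² + ln²0.100) = 0.591.
From t_s ≈ 4/(ζω_n): ω_n = 4/(ζ·t_s) = 4/(0.591·0.00890) = 760 rad/s.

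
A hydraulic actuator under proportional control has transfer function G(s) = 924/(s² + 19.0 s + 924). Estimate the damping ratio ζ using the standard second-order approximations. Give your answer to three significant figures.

Matching coefficients with s² + 2ζω_n s + ω_n² gives ω_n² = 924 ⇒ ω_n = 30.4 rad/s, and ζ = 19.0/(2ω_n) = 0.313.

ζ ≈ 0.313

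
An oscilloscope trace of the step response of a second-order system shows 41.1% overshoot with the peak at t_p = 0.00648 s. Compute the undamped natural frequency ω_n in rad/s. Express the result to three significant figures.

ζ from %OS: ζ = |ln 0.411|/√(π²+ln²0.411) = 0.272.
t_p = π/ω_d ⇒ ω_d = 485 rad/s; then ω_n = ω_d/√(1−ζ²) = 504 rad/s.

ω_n ≈ 504 rad/s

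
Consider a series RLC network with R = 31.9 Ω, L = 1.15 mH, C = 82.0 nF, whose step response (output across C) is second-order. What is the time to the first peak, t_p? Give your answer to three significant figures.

For a series RLC circuit (capacitor voltage as output), ω_n = 1/√(LC) = 1/√(1.15 mH · 82.0 nF) = 103000 rad/s.
ζ = (R/2)·√(C/L) = (31.9/2)·√(82.0 nF/1.15 mH) = 0.135.
The damped frequency ω_d = ω_n√(1−ζ²) = 102000 rad/s. t_p = π/ω_d = 0.0000308 s.

t_p ≈ 0.0000308 s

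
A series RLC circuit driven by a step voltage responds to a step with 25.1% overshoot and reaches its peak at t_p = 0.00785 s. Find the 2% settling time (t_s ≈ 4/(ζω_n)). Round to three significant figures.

t_s ≈ 0.0227 s

ζ from %OS: ζ = |ln 0.251|/√(π²+ln²0.251) = 0.403.
t_p = π/ω_d ⇒ ω_d = 400 rad/s; then ω_n = ω_d/√(1−ζ²) = 437 rad/s.
t_s ≈ 4/(ζω_n) = 4/(0.403·437) = 0.0227 s.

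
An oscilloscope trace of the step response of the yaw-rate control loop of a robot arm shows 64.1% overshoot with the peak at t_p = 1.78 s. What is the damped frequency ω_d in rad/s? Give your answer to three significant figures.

ω_d ≈ 1.76 rad/s

t_p = π/ω_d, so ω_d = π/1.78 = 1.76 rad/s.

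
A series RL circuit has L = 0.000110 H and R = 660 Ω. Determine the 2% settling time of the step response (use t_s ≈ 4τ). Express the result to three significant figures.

t_s ≈ 0.000000667 s

τ = L/R = 0.000110/660 = 0.000000167 s.
t_s ≈ 4τ = 0.000000667 s.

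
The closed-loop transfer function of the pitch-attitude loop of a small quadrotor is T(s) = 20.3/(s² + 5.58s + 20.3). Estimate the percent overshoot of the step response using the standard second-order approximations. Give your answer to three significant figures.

%OS ≈ 8.39%

Matching coefficients with s² + 2ζω_n s + ω_n² gives ω_n² = 20.3 ⇒ ω_n = 4.51 rad/s, and ζ = 5.58/(2ω_n) = 0.619.
Overshoot: exp(−π·0.619/√(1−0.619²)) = 0.0839, i.e. 8.39%.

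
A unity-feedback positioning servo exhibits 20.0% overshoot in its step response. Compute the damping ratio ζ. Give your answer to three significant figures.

Inverting the overshoot relation: ζ = |ln 0.200|/√(π² + ln²0.200) = 0.456.

ζ ≈ 0.456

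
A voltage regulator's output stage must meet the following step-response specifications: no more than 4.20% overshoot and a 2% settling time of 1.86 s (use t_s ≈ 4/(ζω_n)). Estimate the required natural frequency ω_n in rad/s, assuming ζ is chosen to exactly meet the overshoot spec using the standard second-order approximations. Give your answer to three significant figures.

ω_n ≈ 3.03 rad/s

ζ = −ln(OS)/√(π² + (ln OS)²). With OS = 0.0420, ln OS = −3.170 and ζ = 3.170/4.463 = 0.710.
Then ω_n = 4/(ζ t_s) = 4/(0.710 × 1.86) = 3.03 rad/s.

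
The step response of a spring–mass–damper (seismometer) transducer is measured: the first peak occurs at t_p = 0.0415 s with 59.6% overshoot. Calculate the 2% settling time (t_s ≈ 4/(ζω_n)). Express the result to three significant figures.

From the overshoot, ζ = −ln(OS)/√(π²+ln²(OS)) = 0.163.
From t_p = π/ω_d, ω_d = π/0.0415 = 75.7 rad/s, so ω_n = ω_d/√(1−ζ²) = 76.7 rad/s.
t_s ≈ 4/(ζω_n) = 4/(0.163·76.7) = 0.321 s.

t_s ≈ 0.321 s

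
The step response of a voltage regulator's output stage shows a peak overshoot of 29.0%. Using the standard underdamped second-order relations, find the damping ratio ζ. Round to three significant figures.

Inverting the overshoot relation: ζ = |ln 0.290|/√(π² + ln²0.290) = 0.367.

ζ ≈ 0.367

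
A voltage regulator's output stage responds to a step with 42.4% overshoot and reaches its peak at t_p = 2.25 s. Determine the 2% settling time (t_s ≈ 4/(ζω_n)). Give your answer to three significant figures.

The overshoot fixes ζ = −ln(OS)/√(π²+ln²(OS)) = 0.263.
t_p = π/ω_d ⇒ ω_d = 1.40 rad/s; then ω_n = ω_d/√(1−ζ²) = 1.45 rad/s.
t_s ≈ 4/(ζω_n) = 4/(0.263·1.45) = 10.5 s.

t_s ≈ 10.5 s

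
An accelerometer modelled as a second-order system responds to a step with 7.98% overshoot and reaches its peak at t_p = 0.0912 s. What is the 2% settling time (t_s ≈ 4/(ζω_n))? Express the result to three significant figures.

t_s ≈ 0.144 s

ζ from %OS: ζ = |ln 0.0798|/√(π²+ln²0.0798) = 0.627.
t_p = π/ω_d ⇒ ω_d = 34.4 rad/s; then ω_n = ω_d/√(1−ζ²) = 44.2 rad/s.
t_s ≈ 4/(ζω_n) = 4/(0.627·44.2) = 0.144 s.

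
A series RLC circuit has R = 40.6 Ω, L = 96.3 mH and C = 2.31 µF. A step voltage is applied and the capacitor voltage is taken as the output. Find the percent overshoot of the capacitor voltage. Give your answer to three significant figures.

%OS ≈ 73.1%

For a series RLC circuit (capacitor voltage as output), ω_n = 1/√(LC) = 1/√(96.3 mH · 2.31 µF) = 2120 rad/s.
ζ = (R/2)·√(C/L) = (40.6/2)·√(2.31 µF/96.3 mH) = 0.0994.
%OS = 100·exp(−πζ/√(1−ζ²)) = 73.1%.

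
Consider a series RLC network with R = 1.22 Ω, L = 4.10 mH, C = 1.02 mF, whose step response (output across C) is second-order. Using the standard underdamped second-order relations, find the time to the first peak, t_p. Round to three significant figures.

For a series RLC circuit (capacitor voltage as output), ω_n = 1/√(LC) = 1/√(4.10 mH · 1.02 mF) = 489 rad/s.
ζ = (R/2)·√(C/L) = (1.22/2)·√(1.02 mF/4.10 mH) = 0.304.
ω_d = 489·√(1 − 0.304²) = 466 rad/s. t_p = π/ω_d = 0.00674 s.

t_p ≈ 0.00674 s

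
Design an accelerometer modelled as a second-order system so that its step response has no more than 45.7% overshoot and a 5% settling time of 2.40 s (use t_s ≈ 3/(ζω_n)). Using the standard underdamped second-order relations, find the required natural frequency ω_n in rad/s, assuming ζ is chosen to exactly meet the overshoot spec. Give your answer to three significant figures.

From %OS = 100·exp(−πζ/√(1−ζ²)), invert to get ζ = −ln(OS)/√(π² + ln²(OS)) with OS = 0.457.
−ln 0.457 = 0.7831, so ζ = 0.7831/√(π² + 0.6132) = 0.242.
From t_s ≈ 3/(ζω_n): ω_n = 3/(ζ·t_s) = 3/(0.242·2.40) = 5.17 rad/s.

ω_n ≈ 5.17 rad/s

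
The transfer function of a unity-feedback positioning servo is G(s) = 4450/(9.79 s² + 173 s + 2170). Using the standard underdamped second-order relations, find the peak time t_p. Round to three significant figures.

Dividing through by 9.79: denominator becomes s² + 17.67 s + 221.7.
So ω_n = √221.7 = 14.9 rad/s and ζ = 17.67/(2·14.9) = 0.593.
ω_d = 14.9·√(1 − 0.593²) = 12.0 rad/s. t_p = π/ω_d = 0.262 s.

t_p ≈ 0.262 s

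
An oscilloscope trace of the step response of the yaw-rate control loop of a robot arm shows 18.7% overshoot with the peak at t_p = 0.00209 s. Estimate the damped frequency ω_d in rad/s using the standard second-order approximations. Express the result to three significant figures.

t_p = π/ω_d, so ω_d = π/0.00209 = 1500 rad/s.

ω_d ≈ 1500 rad/s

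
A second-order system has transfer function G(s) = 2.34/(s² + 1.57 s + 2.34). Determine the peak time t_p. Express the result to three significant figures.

t_p ≈ 2.39 s

Comparing the denominator to s² + 2ζω_n s + ω_n²: ω_n = √2.34 = 1.53 rad/s, and 2ζω_n = 1.57 so ζ = 1.57/(2·1.53) = 0.513.
ω_d = ω_n√(1−ζ²) = 1.31 rad/s. Then t_p = π/ω_d = 2.39 s.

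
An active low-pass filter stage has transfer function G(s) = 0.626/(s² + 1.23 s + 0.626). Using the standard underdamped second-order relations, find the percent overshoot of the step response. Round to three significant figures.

Matching coefficients with s² + 2ζω_n s + ω_n² gives ω_n² = 0.626 ⇒ ω_n = 0.791 rad/s, and ζ = 1.23/(2ω_n) = 0.777.
Overshoot: exp(−π·0.777/√(1−0.777²)) = 0.0206, i.e. 2.06%.

%OS ≈ 2.06%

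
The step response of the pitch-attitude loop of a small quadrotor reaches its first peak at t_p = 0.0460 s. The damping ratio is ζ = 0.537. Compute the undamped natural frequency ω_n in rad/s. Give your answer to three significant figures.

Peak time t_p = π/ω_d, so ω_d = π/t_p = π/0.0460 = 68.3 rad/s.
ω_n = ω_d/√(1−ζ²) = 68.3/√0.712 = 81.0 rad/s.

ω_n ≈ 81.0 rad/s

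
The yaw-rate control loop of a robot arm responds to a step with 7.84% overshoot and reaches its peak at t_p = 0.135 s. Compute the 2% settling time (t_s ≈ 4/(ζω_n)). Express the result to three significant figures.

t_s ≈ 0.212 s

ζ from %OS: ζ = |ln 0.0784|/√(π²+ln²0.0784) = 0.630.
t_p = π/ω_d ⇒ ω_d = 23.3 rad/s; then ω_n = ω_d/√(1−ζ²) = 30.0 rad/s.
t_s ≈ 4/(ζω_n) = 4/(0.630·30.0) = 0.212 s.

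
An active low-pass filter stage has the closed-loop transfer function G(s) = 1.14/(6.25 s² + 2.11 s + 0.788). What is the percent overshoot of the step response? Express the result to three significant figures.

%OS ≈ 18.3%

Dividing through by 6.25: denominator becomes s² + 0.3376 s + 0.1261.
So ω_n = √0.1261 = 0.355 rad/s and ζ = 0.3376/(2·0.355) = 0.475.
%OS = 100·exp(−πζ/√(1−ζ²)) = 18.3%.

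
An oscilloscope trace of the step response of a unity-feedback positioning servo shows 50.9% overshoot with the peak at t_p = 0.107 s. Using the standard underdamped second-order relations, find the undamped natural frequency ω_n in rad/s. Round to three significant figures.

From the overshoot, ζ = −ln(OS)/√(π²+ln²(OS)) = 0.210.
From t_p = π/ω_d, ω_d = π/0.107 = 29.4 rad/s, so ω_n = ω_d/√(1−ζ²) = 30.0 rad/s.

ω_n ≈ 30.0 rad/s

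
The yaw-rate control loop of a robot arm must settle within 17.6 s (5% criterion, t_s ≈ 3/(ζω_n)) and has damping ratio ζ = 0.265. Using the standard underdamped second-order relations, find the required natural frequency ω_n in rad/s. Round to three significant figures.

ω_n ≈ 0.643 rad/s

Rearranging t_s ≈ 3/(ζω_n) gives ω_n = 3/(ζ·t_s) = 3/(0.265 × 17.6) = 0.643 rad/s.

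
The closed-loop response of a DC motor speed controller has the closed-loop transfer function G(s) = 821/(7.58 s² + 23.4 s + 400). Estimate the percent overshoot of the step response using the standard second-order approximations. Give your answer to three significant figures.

Dividing through by 7.58: denominator becomes s² + 3.087 s + 52.77.
So ω_n = √52.77 = 7.26 rad/s and ζ = 3.087/(2·7.26) = 0.212.
Overshoot: exp(−π·0.212/√(1−0.212²)) = 0.505, i.e. 50.5%.

%OS ≈ 50.5%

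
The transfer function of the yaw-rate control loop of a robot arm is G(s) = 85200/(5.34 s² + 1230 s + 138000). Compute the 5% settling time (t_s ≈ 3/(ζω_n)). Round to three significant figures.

t_s ≈ 0.0260 s

Dividing through by 5.34: denominator becomes s² + 230.3 s + 25840.
So ω_n = √25840 = 161 rad/s and ζ = 230.3/(2·161) = 0.716.
t_s ≈ 3/(ζω_n) = 0.0260 s.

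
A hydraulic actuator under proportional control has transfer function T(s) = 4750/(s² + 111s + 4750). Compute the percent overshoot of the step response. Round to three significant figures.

%OS ≈ 1.40%

ω_n = √4750 = 68.9 rad/s; ζ = 111/(2·68.9) = 0.805.
%OS = 100·exp(−πζ/√(1−ζ²)) = 1.40%.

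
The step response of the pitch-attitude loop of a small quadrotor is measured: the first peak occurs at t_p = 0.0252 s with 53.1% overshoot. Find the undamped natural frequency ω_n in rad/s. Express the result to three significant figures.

ω_n ≈ 127 rad/s

From the overshoot, ζ = −ln(OS)/√(π²+ln²(OS)) = 0.198.
From t_p = π/ω_d, ω_d = π/0.0252 = 125 rad/s, so ω_n = ω_d/√(1−ζ²) = 127 rad/s.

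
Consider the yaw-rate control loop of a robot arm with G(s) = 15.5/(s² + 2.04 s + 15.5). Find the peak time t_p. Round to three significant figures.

t_p ≈ 0.826 s

ω_n = √15.5 = 3.94 rad/s; ζ = 2.04/(2·3.94) = 0.259.
ω_d = ω_n√(1−ζ²) = 3.80 rad/s. Then t_p = π/ω_d = 0.826 s.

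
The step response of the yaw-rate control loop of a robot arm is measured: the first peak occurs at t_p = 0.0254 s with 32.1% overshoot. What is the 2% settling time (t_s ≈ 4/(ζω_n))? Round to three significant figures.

ζ from %OS: ζ = |ln 0.321|/√(π²+ln²0.321) = 0.340.
t_p = π/ω_d ⇒ ω_d = 124 rad/s; then ω_n = ω_d/√(1−ζ²) = 132 rad/s.
t_s ≈ 4/(ζω_n) = 4/(0.340·132) = 0.0894 s.

t_s ≈ 0.0894 s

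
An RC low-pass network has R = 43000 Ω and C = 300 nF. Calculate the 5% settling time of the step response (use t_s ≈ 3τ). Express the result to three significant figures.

t_s ≈ 0.0387 s

τ = RC = 43000 × 300 nF = 0.0129 s.
t_s ≈ 3τ = 0.0387 s.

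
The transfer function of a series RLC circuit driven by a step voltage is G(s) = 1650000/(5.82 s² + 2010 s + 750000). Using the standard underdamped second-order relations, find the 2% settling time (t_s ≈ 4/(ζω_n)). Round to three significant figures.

Dividing through by 5.82: denominator becomes s² + 345.4 s + 128900.
So ω_n = √128900 = 359 rad/s and ζ = 345.4/(2·359) = 0.481.
t_s ≈ 4/(ζω_n) = 0.0232 s.

t_s ≈ 0.0232 s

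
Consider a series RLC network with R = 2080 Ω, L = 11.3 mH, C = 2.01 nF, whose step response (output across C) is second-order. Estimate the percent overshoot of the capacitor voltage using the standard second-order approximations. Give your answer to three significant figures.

%OS ≈ 21.6%

For a series RLC circuit (capacitor voltage as output), ω_n = 1/√(LC) = 1/√(11.3 mH · 2.01 nF) = 210000 rad/s.
ζ = (R/2)·√(C/L) = (2080/2)·√(2.01 nF/11.3 mH) = 0.439.
%OS = 100 e^{−πζ/√(1−ζ²)} with ζ = 0.439 gives 21.6%.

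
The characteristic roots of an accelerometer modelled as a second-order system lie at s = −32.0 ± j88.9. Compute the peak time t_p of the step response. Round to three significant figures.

t_p ≈ 0.0353 s

t_p = π/ω_d with ω_d = 88.9 (the imaginary part), so t_p = 0.0353 s.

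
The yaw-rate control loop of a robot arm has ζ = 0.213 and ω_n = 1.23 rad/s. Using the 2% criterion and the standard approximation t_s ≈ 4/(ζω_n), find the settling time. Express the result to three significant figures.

t_s ≈ 15.3 s

t_s ≈ 4/(ζω_n) = 4/(0.213 × 1.23) = 15.3 s.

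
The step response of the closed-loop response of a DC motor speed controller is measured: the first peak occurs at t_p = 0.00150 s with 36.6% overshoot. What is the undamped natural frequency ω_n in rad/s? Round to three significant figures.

From the overshoot, ζ = −ln(OS)/√(π²+ln²(OS)) = 0.305.
t_p = π/ω_d ⇒ ω_d = 2090 rad/s; then ω_n = ω_d/√(1−ζ²) = 2200 rad/s.

ω_n ≈ 2200 rad/s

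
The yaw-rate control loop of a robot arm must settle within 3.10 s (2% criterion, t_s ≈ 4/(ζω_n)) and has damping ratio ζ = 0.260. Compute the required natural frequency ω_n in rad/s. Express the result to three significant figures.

ω_n ≈ 4.96 rad/s

Rearranging t_s ≈ 4/(ζω_n) gives ω_n = 4/(ζ·t_s) = 4/(0.260 × 3.10) = 4.96 rad/s.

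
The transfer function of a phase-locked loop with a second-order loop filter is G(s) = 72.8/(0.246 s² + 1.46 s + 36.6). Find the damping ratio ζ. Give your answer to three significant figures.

ζ ≈ 0.243

Dividing through by 0.246: denominator becomes s² + 5.935 s + 148.8.
So ω_n = √148.8 = 12.2 rad/s and ζ = 5.935/(2·12.2) = 0.243.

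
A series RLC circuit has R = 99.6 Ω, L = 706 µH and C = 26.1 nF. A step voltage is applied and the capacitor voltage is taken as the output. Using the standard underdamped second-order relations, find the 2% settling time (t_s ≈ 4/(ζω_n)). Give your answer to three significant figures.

For a series RLC circuit (capacitor voltage as output), ω_n = 1/√(LC) = 1/√(706 µH · 26.1 nF) = 233000 rad/s.
ζ = (R/2)·√(C/L) = (99.6/2)·√(26.1 nF/706 µH) = 0.303.
t_s ≈ 4/(ζω_n) = 0.0000567 s.

t_s ≈ 0.0000567 s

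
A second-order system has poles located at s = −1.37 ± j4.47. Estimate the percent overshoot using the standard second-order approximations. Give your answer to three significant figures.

%OS ≈ 38.2%

|pole| = ω_n = √(1.37² + 4.47²) = 4.68 rad/s; ζ = cos θ = σ/ω_n = 0.293.
%OS = 100 e^{−πζ/√(1−ζ²)} with ζ = 0.293 gives 38.2%.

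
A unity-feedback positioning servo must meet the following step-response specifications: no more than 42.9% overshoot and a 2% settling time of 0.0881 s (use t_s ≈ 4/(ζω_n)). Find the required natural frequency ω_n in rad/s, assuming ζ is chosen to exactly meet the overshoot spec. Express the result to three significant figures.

Inverting the overshoot relation: ζ = |ln 0.429|/√(π² + ln²0.429) = 0.260.
From t_s ≈ 4/(ζω_n): ω_n = 4/(ζ·t_s) = 4/(0.260·0.0881) = 175 rad/s.

ω_n ≈ 175 rad/s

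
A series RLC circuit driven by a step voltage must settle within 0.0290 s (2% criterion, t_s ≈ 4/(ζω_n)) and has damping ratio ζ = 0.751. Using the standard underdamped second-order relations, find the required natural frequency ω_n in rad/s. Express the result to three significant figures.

Rearranging t_s ≈ 4/(ζω_n) gives ω_n = 4/(ζ·t_s) = 4/(0.751 × 0.0290) = 184 rad/s.

ω_n ≈ 184 rad/s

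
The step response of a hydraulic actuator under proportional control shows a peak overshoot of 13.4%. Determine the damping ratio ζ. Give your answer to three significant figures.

From %OS = 100·exp(−πζ/√(1−ζ²)), invert to get ζ = −ln(OS)/√(π² + ln²(OS)) with OS = 0.134.
−ln 0.134 = 2.010, so ζ = 2.010/√(π² + 4.040) = 0.539.

ζ ≈ 0.539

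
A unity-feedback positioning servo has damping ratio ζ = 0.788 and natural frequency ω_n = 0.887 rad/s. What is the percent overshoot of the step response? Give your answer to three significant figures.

For an underdamped second-order system, %OS = 100·exp(−πζ/√(1−ζ²)).
πζ/√(1−ζ²) = π·0.788/√(1−0.621) = 4.021, so %OS = 100·e^(−4.021) = 1.79%.

%OS ≈ 1.79%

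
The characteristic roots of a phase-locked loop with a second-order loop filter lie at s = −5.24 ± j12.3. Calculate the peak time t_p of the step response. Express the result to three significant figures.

t_p = π/ω_d with ω_d = 12.3 (the imaginary part), so t_p = 0.255 s.

t_p ≈ 0.255 s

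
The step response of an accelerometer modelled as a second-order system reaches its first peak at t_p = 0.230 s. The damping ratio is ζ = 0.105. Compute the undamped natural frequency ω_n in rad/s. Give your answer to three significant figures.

Peak time t_p = π/ω_d, so ω_d = π/t_p = π/0.230 = 13.7 rad/s.
ω_n = ω_d/√(1−ζ²) = 13.7/√0.989 = 13.7 rad/s.

ω_n ≈ 13.7 rad/s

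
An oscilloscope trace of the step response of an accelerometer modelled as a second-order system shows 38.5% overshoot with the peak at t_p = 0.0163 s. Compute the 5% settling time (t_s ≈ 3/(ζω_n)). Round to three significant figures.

The overshoot fixes ζ = −ln(OS)/√(π²+ln²(OS)) = 0.291.
t_p = π/ω_d ⇒ ω_d = 193 rad/s; then ω_n = ω_d/√(1−ζ²) = 201 rad/s.
t_s ≈ 3/(ζω_n) = 3/(0.291·201) = 0.0512 s.

t_s ≈ 0.0512 s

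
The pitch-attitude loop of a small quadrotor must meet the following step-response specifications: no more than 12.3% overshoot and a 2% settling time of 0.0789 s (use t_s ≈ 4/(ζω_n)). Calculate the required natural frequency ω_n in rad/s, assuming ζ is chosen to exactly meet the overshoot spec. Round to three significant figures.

Inverting the overshoot relation: ζ = |ln 0.123|/√(π² + ln²0.123) = 0.555.
From t_s ≈ 4/(ζω_n): ω_n = 4/(ζ·t_s) = 4/(0.555·0.0789) = 91.4 rad/s.

ω_n ≈ 91.4 rad/s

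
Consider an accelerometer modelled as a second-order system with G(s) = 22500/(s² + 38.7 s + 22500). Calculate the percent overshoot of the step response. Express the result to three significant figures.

%OS ≈ 66.5%

ω_n = √22500 = 150 rad/s; ζ = 38.7/(2·150) = 0.129.
%OS = 100·exp(−πζ/√(1−ζ²)) = 66.5%.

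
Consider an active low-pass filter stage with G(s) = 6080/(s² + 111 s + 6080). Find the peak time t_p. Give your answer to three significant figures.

t_p ≈ 0.0574 s

ω_n = √6080 = 78.0 rad/s; ζ = 111/(2·78.0) = 0.712.
ω_d = 78.0·√(1 − 0.712²) = 54.8 rad/s. Then t_p = π/ω_d = 0.0574 s.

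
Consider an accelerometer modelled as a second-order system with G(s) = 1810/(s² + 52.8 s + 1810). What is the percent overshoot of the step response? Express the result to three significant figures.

%OS ≈ 8.32%

Matching coefficients with s² + 2ζω_n s + ω_n² gives ω_n² = 1810 ⇒ ω_n = 42.5 rad/s, and ζ = 52.8/(2ω_n) = 0.621.
Overshoot: exp(−π·0.621/√(1−0.621²)) = 0.0832, i.e. 8.32%.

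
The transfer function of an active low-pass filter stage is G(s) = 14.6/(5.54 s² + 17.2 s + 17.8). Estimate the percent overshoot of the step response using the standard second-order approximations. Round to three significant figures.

%OS ≈ 0.433%

Dividing through by 5.54: denominator becomes s² + 3.105 s + 3.213.
So ω_n = √3.213 = 1.79 rad/s and ζ = 3.105/(2·1.79) = 0.866.
%OS = 100 e^{−πζ/√(1−ζ²)} with ζ = 0.866 gives 0.433%.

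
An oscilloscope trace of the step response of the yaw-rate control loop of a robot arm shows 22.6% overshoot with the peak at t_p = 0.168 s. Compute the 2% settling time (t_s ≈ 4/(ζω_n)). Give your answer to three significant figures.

t_s ≈ 0.452 s

ζ from %OS: ζ = |ln 0.226|/√(π²+ln²0.226) = 0.428.
t_p = π/ω_d ⇒ ω_d = 18.7 rad/s; then ω_n = ω_d/√(1−ζ²) = 20.7 rad/s.
t_s ≈ 4/(ζω_n) = 4/(0.428·20.7) = 0.452 s.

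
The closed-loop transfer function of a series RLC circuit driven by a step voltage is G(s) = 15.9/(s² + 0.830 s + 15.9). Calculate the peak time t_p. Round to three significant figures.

Matching coefficients with s² + 2ζω_n s + ω_n² gives ω_n² = 15.9 ⇒ ω_n = 3.99 rad/s, and ζ = 0.830/(2ω_n) = 0.104.
The damped frequency ω_d = ω_n√(1−ζ²) = 3.97 rad/s. Then t_p = π/ω_d = 0.792 s.

t_p ≈ 0.792 s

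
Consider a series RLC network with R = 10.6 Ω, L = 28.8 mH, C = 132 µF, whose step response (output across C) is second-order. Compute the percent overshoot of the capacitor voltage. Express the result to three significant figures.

%OS ≈ 29.9%

For a series RLC circuit (capacitor voltage as output), ω_n = 1/√(LC) = 1/√(28.8 mH · 132 µF) = 513 rad/s.
ζ = (R/2)·√(C/L) = (10.6/2)·√(132 µF/28.8 mH) = 0.359.
Overshoot: exp(−π·0.359/√(1−0.359²)) = 0.299, i.e. 29.9%.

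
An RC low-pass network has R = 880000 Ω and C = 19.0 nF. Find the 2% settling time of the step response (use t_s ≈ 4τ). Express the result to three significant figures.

t_s ≈ 0.0669 s

τ = RC = 880000 × 19.0 nF = 0.0167 s.
t_s ≈ 4τ = 0.0669 s.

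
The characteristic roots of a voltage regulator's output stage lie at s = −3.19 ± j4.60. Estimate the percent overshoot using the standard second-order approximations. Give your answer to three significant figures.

%OS ≈ 11.3%

|pole| = ω_n = √(3.19² + 4.60²) = 5.60 rad/s; ζ = cos θ = σ/ω_n = 0.570.
%OS = 100·exp(−πζ/√(1−ζ²)) = 11.3%.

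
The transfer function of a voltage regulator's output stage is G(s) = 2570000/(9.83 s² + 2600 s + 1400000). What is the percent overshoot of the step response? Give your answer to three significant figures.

%OS ≈ 30.9%

Dividing through by 9.83: denominator becomes s² + 264.5 s + 142400.
So ω_n = √142400 = 377 rad/s and ζ = 264.5/(2·377) = 0.350.
%OS = 100·exp(−πζ/√(1−ζ²)) = 30.9%.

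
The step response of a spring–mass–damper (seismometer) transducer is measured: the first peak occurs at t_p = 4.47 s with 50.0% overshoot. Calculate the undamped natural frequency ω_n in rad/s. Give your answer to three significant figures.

From the overshoot, ζ = −ln(OS)/√(π²+ln²(OS)) = 0.215.
From t_p = π/ω_d, ω_d = π/4.47 = 0.703 rad/s, so ω_n = ω_d/√(1−ζ²) = 0.720 rad/s.

ω_n ≈ 0.720 rad/s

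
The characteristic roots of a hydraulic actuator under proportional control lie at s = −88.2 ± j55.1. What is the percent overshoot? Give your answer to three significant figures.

%OS ≈ 0.655%

|pole| = ω_n = √(88.2² + 55.1²) = 104 rad/s; ζ = cos θ = σ/ω_n = 0.848.
%OS = 100 e^{−πζ/√(1−ζ²)} with ζ = 0.848 gives 0.655%.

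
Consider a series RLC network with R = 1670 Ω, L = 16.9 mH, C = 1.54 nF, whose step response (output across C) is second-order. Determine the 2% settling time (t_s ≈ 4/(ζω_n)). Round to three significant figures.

t_s ≈ 0.0000810 s

For a series RLC circuit (capacitor voltage as output), ω_n = 1/√(LC) = 1/√(16.9 mH · 1.54 nF) = 196000 rad/s.
ζ = (R/2)·√(C/L) = (1670/2)·√(1.54 nF/16.9 mH) = 0.252.
t_s ≈ 4/(ζω_n) = 0.0000810 s.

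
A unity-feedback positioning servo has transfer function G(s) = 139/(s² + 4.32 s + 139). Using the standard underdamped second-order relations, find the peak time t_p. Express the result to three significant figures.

ω_n = √139 = 11.8 rad/s; ζ = 4.32/(2·11.8) = 0.183.
ω_d = 11.8·√(1 − 0.183²) = 11.6 rad/s. Then t_p = π/ω_d = 0.271 s.

t_p ≈ 0.271 s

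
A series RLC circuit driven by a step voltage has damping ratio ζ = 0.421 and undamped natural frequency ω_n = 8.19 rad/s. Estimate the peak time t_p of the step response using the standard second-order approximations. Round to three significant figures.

t_p ≈ 0.423 s

The damped frequency is ω_d = ω_n√(1−ζ²) = 8.19·√(1−0.177) = 7.43 rad/s.
Peak time t_p = π/ω_d = π/7.43 = 0.423 s.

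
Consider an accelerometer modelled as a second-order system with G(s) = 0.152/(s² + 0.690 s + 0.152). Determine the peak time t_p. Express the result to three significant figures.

Comparing the denominator to s² + 2ζω_n s + ω_n²: ω_n = √0.152 = 0.390 rad/s, and 2ζω_n = 0.690 so ζ = 0.690/(2·0.390) = 0.885.
ω_d = 0.390·√(1 − 0.885²) = 0.182 rad/s. Then t_p = π/ω_d = 17.3 s.

t_p ≈ 17.3 s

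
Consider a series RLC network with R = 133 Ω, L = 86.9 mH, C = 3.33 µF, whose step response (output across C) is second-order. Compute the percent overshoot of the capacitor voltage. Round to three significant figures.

%OS ≈ 24.2%

For a series RLC circuit (capacitor voltage as output), ω_n = 1/√(LC) = 1/√(86.9 mH · 3.33 µF) = 1860 rad/s.
ζ = (R/2)·√(C/L) = (133/2)·√(3.33 µF/86.9 mH) = 0.412.
Overshoot: exp(−π·0.412/√(1−0.412²)) = 0.242, i.e. 24.2%.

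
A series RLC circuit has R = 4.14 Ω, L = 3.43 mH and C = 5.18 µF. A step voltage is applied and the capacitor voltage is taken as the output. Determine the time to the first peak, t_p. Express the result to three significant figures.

t_p ≈ 0.000420 s

For a series RLC circuit (capacitor voltage as output), ω_n = 1/√(LC) = 1/√(3.43 mH · 5.18 µF) = 7500 rad/s.
ζ = (R/2)·√(C/L) = (4.14/2)·√(5.18 µF/3.43 mH) = 0.0804.
ω_d = ω_n√(1−ζ²) = 7480 rad/s. t_p = π/ω_d = 0.000420 s.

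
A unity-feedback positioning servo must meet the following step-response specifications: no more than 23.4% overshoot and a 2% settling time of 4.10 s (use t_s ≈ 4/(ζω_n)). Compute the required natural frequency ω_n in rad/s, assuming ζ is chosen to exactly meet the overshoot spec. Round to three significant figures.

ω_n ≈ 2.32 rad/s

From %OS = 100·exp(−πζ/√(1−ζ²)), invert to get ζ = −ln(OS)/√(π² + ln²(OS)) with OS = 0.234.
−ln 0.234 = 1.452, so ζ = 1.452/√(π² + 2.110) = 0.420.
From t_s ≈ 4/(ζω_n): ω_n = 4/(ζ·t_s) = 4/(0.420·4.10) = 2.32 rad/s.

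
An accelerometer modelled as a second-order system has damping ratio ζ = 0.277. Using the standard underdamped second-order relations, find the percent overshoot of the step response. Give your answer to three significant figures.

%OS ≈ 40.4%

For an underdamped second-order system, %OS = 100·exp(−πζ/√(1−ζ²)).
πζ/√(1−ζ²) = π·0.277/√(1−0.0767) = 0.9057, so %OS = 100·e^(−0.9057) = 40.4%.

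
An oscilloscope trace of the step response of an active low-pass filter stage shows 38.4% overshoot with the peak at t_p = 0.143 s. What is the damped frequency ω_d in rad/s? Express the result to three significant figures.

t_p = π/ω_d, so ω_d = π/0.143 = 22.0 rad/s.

ω_d ≈ 22.0 rad/s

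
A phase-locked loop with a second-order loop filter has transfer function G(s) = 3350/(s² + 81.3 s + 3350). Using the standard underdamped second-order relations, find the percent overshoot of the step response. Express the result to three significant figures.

%OS ≈ 4.51%

ω_n = √3350 = 57.9 rad/s; ζ = 81.3/(2·57.9) = 0.702.
Overshoot: exp(−π·0.702/√(1−0.702²)) = 0.0451, i.e. 4.51%.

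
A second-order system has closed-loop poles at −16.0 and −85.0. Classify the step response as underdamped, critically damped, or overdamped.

Since the poles are distinct, negative and real, the response is overdamped.

overdamped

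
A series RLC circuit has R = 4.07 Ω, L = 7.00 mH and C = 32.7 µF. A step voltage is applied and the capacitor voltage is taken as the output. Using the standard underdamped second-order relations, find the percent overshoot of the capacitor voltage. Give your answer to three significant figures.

For a series RLC circuit (capacitor voltage as output), ω_n = 1/√(LC) = 1/√(7.00 mH · 32.7 µF) = 2090 rad/s.
ζ = (R/2)·√(C/L) = (4.07/2)·√(32.7 µF/7.00 mH) = 0.139.
%OS = 100 e^{−πζ/√(1−ζ²)} with ζ = 0.139 gives 64.3%.

%OS ≈ 64.3%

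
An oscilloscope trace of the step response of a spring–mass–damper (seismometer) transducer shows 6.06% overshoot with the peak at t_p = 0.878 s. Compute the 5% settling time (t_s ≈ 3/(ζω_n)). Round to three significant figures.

ζ from %OS: ζ = |ln 0.0606|/√(π²+ln²0.0606) = 0.666.
From t_p = π/ω_d, ω_d = π/0.878 = 3.58 rad/s, so ω_n = ω_d/√(1−ζ²) = 4.80 rad/s.
t_s ≈ 3/(ζω_n) = 3/(0.666·4.80) = 0.940 s.

t_s ≈ 0.940 s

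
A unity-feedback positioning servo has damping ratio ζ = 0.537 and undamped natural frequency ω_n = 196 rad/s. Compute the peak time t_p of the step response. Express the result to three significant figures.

t_p ≈ 0.0190 s

The damped frequency is ω_d = ω_n√(1−ζ²) = 196·√(1−0.288) = 165 rad/s.
Peak time t_p = π/ω_d = π/165 = 0.0190 s.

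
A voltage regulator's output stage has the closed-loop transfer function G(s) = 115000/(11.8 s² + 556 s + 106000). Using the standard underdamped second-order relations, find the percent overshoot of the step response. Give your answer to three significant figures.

%OS ≈ 44.7%

Dividing through by 11.8: denominator becomes s² + 47.12 s + 8983.
So ω_n = √8983 = 94.8 rad/s and ζ = 47.12/(2·94.8) = 0.249.
Overshoot: exp(−π·0.249/√(1−0.249²)) = 0.447, i.e. 44.7%.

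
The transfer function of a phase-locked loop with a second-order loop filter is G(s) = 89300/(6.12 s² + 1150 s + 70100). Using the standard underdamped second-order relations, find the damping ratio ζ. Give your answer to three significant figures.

ζ ≈ 0.878

Dividing through by 6.12: denominator becomes s² + 187.9 s + 11450.
So ω_n = √11450 = 107 rad/s and ζ = 187.9/(2·107) = 0.878.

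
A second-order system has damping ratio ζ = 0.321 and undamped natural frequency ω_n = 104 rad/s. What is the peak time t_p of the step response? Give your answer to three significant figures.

The damped frequency is ω_d = ω_n√(1−ζ²) = 104·√(1−0.103) = 98.5 rad/s.
Peak time t_p = π/ω_d = π/98.5 = 0.0319 s.

t_p ≈ 0.0319 s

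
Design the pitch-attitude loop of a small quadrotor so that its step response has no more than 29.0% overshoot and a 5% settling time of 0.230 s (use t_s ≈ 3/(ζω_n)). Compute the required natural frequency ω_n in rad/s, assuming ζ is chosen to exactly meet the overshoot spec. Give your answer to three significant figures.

ω_n ≈ 35.6 rad/s

Inverting the overshoot relation: ζ = |ln 0.290|/√(π² + ln²0.290) = 0.367.
Then ω_n = 3/(ζ t_s) = 3/(0.367 × 0.230) = 35.6 rad/s.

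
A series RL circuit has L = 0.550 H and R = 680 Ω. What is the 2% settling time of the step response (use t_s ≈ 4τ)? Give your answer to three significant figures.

t_s ≈ 0.00324 s

τ = L/R = 0.550/680 = 0.000809 s.
t_s ≈ 4τ = 0.00324 s.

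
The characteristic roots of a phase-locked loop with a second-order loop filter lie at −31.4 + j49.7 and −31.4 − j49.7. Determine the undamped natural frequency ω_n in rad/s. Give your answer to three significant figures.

The poles are at −σ ± jω_d with σ = 31.4 and ω_d = 49.7, so ω_n = √(σ²+ω_d²) = 58.8 rad/s and ζ = σ/ω_n = 0.534.

ω_n ≈ 58.8 rad/s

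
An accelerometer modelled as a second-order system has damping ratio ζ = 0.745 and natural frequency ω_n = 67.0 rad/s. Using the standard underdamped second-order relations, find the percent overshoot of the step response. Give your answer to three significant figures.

For an underdamped second-order system, %OS = 100·exp(−πζ/√(1−ζ²)).
πζ/√(1−ζ²) = π·0.745/√(1−0.555) = 3.509, so %OS = 100·e^(−3.509) = 2.99%.

%OS ≈ 2.99%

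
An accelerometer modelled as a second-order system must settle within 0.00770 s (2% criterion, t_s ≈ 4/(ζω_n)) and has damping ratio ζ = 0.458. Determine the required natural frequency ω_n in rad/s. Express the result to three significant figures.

Rearranging t_s ≈ 4/(ζω_n) gives ω_n = 4/(ζ·t_s) = 4/(0.458 × 0.00770) = 1130 rad/s.

ω_n ≈ 1130 rad/s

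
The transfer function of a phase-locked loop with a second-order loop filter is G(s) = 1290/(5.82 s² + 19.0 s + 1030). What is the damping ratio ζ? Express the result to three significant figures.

Dividing through by 5.82: denominator becomes s² + 3.265 s + 177.0.
So ω_n = √177.0 = 13.3 rad/s and ζ = 3.265/(2·13.3) = 0.123.

ζ ≈ 0.123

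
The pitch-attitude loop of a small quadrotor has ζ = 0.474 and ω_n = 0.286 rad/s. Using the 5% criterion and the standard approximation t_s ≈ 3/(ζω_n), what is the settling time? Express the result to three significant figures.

t_s ≈ 3/(ζω_n) = 3/(0.474 × 0.286) = 22.1 s.

t_s ≈ 22.1 s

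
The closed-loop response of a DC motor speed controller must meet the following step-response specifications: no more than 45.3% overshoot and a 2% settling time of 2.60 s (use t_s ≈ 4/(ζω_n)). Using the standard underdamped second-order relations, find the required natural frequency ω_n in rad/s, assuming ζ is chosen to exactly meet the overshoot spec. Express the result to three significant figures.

From %OS = 100·exp(−πζ/√(1−ζ²)), invert to get ζ = −ln(OS)/√(π² + ln²(OS)) with OS = 0.453.
−ln 0.453 = 0.7919, so ζ = 0.7919/√(π² + 0.6270) = 0.244.
From t_s ≈ 4/(ζω_n): ω_n = 4/(ζ·t_s) = 4/(0.244·2.60) = 6.29 rad/s.

ω_n ≈ 6.29 rad/s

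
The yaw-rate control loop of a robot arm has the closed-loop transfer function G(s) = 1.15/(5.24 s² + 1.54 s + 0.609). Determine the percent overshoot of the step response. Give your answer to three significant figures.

Dividing through by 5.24: denominator becomes s² + 0.2939 s + 0.1162.
So ω_n = √0.1162 = 0.341 rad/s and ζ = 0.2939/(2·0.341) = 0.431.
%OS = 100 e^{−πζ/√(1−ζ²)} with ζ = 0.431 gives 22.3%.

%OS ≈ 22.3%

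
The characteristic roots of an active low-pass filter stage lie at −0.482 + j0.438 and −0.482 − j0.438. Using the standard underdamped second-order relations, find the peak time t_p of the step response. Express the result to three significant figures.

t_p ≈ 7.17 s

t_p = π/ω_d with ω_d = 0.438 (the imaginary part), so t_p = 7.17 s.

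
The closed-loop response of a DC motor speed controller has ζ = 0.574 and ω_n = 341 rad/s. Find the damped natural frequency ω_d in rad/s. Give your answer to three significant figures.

ω_d = ω_n√(1−ζ²) = 341·√0.671 = 279 rad/s.

ω_d ≈ 279 rad/s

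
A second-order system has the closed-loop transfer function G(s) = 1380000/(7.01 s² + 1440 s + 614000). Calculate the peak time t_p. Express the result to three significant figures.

t_p ≈ 0.0113 s

Dividing through by 7.01: denominator becomes s² + 205.4 s + 87590.
So ω_n = √87590 = 296 rad/s and ζ = 205.4/(2·296) = 0.347.
The damped frequency ω_d = ω_n√(1−ζ²) = 278 rad/s. t_p = π/ω_d = 0.0113 s.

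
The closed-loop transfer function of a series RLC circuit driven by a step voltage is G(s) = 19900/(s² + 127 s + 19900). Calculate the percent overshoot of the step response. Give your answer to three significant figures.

Matching coefficients with s² + 2ζω_n s + ω_n² gives ω_n² = 19900 ⇒ ω_n = 141 rad/s, and ζ = 127/(2ω_n) = 0.450.
Overshoot: exp(−π·0.450/√(1−0.450²)) = 0.205, i.e. 20.5%.

%OS ≈ 20.5%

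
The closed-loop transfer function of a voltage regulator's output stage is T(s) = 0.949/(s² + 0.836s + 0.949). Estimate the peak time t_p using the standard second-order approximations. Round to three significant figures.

Matching coefficients with s² + 2ζω_n s + ω_n² gives ω_n² = 0.949 ⇒ ω_n = 0.974 rad/s, and ζ = 0.836/(2ω_n) = 0.429.
ω_d = ω_n√(1−ζ²) = 0.880 rad/s. Then t_p = π/ω_d = 3.57 s.

t_p ≈ 3.57 s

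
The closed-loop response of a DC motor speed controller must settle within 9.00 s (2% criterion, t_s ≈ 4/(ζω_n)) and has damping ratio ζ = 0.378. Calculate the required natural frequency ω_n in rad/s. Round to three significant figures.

ω_n ≈ 1.18 rad/s

Rearranging t_s ≈ 4/(ζω_n) gives ω_n = 4/(ζ·t_s) = 4/(0.378 × 9.00) = 1.18 rad/s.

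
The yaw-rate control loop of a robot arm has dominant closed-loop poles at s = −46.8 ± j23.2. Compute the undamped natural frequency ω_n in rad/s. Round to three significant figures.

The poles are at −σ ± jω_d with σ = 46.8 and ω_d = 23.2, so ω_n = √(σ²+ω_d²) = 52.2 rad/s and ζ = σ/ω_n = 0.896.

ω_n ≈ 52.2 rad/s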